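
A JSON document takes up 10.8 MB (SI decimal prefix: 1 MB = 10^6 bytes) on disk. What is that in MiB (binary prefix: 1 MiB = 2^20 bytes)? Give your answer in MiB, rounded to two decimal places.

10.8 MB × 1,000,000 bytes/MB = 10,800,000 bytes
1 MiB = 1,048,576 bytes
10,800,000 / 1,048,576 = 10.30 MiB

10.30 MiB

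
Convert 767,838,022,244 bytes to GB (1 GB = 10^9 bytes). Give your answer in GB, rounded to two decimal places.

767,838,022,244 bytes given.
1 GB = 1,000,000,000 bytes
767,838,022,244 / 1,000,000,000 = 767.84 GB

767.84 GB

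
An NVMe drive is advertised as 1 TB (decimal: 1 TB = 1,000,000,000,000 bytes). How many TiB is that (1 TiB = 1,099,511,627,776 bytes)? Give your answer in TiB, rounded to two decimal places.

1 TB = 1 × 10^12 bytes = 1,000,000,000,000 bytes
1 TiB = 2^40 bytes = 1,099,511,627,776 bytes
1,000,000,000,000 / 1,099,511,627,776 = 0.91 TiB

0.91 TiB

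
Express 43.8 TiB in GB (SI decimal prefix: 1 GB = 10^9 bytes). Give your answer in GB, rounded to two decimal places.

43.8 TiB × 1,099,511,627,776 bytes/TiB = 48,158,609,296,588.8 bytes
1 GB = 10^9 bytes = 1,000,000,000 bytes
48,158,609,296,588.8 / 1,000,000,000 = 48,158.61 GB

48,158.61 GB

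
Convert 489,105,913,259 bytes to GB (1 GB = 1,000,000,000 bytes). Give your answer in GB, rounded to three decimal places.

489,105,913,259 bytes given.
1 GB = 10^9 bytes = 1,000,000,000 bytes
489,105,913,259 / 1,000,000,000 = 489.106 GB

489.106 GB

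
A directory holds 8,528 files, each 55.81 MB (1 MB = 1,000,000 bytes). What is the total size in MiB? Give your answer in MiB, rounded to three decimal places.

Total = 8,528 × 55.81 MB = 475947.68 MB
= 475947.68 × 1,000,000 bytes = 475,947,680,000 bytes
1 MiB = 1,048,576 bytes
475,947,680,000 / 1,048,576 = 453,899.078 MiB

453,899.078 MiB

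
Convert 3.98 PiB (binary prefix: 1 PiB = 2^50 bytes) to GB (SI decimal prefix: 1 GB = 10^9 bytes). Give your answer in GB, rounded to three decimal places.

4,481,081.629 GB

3.98 PiB = 3.98 × 2^50 bytes = 4,481,081,629,233,643.52 bytes
1 GB = 10^9 bytes = 1,000,000,000 bytes
4,481,081,629,233,643.52 / 1,000,000,000 = 4,481,081.629 GB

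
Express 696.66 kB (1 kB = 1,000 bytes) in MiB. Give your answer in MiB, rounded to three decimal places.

0.664 MiB

696.66 kB = 696.66 × 10^3 bytes = 696,660 bytes
1 MiB = 2^20 bytes = 1,048,576 bytes
696,660 / 1,048,576 = 0.664 MiB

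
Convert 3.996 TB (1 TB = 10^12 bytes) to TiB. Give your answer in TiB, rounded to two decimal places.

3.63 TiB

3.996 TB = 3.996 × 10^12 bytes = 3,996,000,000,000 bytes
1 TiB = 1,099,511,627,776 bytes
3,996,000,000,000 / 1,099,511,627,776 = 3.63 TiB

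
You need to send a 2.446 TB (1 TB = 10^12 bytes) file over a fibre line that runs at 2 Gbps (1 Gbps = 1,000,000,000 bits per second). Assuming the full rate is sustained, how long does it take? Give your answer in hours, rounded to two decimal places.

2.72 hours

2.446 TB = 2,446,000,000,000 bytes = 19,568,000,000,000 bits
2 Gbps = 2,000,000,000 bits/s
time = 19,568,000,000,000 / 2,000,000,000 = 9,784.0000 s
9,784.0000 s / 3600 = 2.72 hours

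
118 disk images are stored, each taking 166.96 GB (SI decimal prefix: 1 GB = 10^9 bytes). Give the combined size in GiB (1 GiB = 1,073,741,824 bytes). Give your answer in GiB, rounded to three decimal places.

Total = 118 × 166.96 GB = 19701.28 GB
= 19701.28 × 1,000,000,000 bytes = 19,701,280,000,000 bytes
1 GiB = 1,073,741,824 bytes
19,701,280,000,000 / 1,073,741,824 = 18,348.247 GiB

18,348.247 GiB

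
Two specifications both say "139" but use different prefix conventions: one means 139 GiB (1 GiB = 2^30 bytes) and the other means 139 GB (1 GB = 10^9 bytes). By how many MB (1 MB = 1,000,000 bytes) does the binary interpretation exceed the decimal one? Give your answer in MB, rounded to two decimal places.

10,250.11 MB

139 GiB = 139 × 1,073,741,824 = 149,250,113,536 bytes
139 GB = 139 × 1,000,000,000 = 139,000,000,000 bytes
difference = 10,250,113,536 bytes
10,250,113,536 / 1,000,000 = 10,250.11 MB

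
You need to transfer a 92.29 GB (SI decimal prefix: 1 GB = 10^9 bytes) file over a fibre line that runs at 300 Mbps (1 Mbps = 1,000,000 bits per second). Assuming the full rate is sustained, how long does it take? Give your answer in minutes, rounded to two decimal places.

41.02 minutes

92.29 GB = 92,290,000,000 bytes = 738,320,000,000 bits
300 Mbps = 300,000,000 bits/s
time = 738,320,000,000 / 300,000,000 = 2,461.067 s
2,461.067 s / 60 = 41.02 minutes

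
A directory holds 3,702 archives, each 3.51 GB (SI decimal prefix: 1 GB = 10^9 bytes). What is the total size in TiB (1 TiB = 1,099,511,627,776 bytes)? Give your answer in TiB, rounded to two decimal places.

Total = 3,702 × 3.51 GB = 12994.02 GB
= 12994.02 × 1,000,000,000 bytes = 12,994,020,000,000 bytes
1 TiB = 1,099,511,627,776 bytes
12,994,020,000,000 / 1,099,511,627,776 = 11.82 TiB

11.82 TiB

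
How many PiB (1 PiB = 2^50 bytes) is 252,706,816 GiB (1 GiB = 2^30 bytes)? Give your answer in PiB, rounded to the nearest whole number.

252,706,816 GiB × 1,073,741,824 bytes/GiB = 271,341,877,549,072,384 bytes
1 PiB = 2^50 bytes = 1,125,899,906,842,624 bytes
271,341,877,549,072,384 / 1,125,899,906,842,624 = 241 PiB

241 PiB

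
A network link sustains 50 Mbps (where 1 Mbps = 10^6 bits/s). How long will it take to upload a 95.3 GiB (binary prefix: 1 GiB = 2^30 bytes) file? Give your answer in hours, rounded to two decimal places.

95.3 GiB = 102,327,595,827.2 bytes = 818,620,766,617.6 bits
50 Mbps = 50,000,000 bits/s
time = 818,620,766,617.6 / 50,000,000 = 16,372.4153 s
16,372.4153 s / 3600 = 4.55 hours

4.55 hours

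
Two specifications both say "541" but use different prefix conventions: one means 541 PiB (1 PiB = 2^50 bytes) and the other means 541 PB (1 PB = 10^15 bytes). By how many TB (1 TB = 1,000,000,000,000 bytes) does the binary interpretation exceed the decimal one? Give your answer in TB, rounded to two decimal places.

541 PiB = 541 × 1,125,899,906,842,624 = 609,111,849,601,859,584 bytes
541 PB = 541 × 1,000,000,000,000,000 = 541,000,000,000,000,000 bytes
difference = 68,111,849,601,859,584 bytes
68,111,849,601,859,584 / 1,000,000,000,000 = 68,111.85 TB

68,111.85 TB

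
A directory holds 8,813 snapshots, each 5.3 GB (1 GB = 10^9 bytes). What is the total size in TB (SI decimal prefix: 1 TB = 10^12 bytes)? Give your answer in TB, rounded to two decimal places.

46.71 TB

Total = 8,813 × 5.3 GB = 46708.9 GB
= 46708.9 × 1,000,000,000 bytes = 46,708,900,000,000 bytes
1 TB = 1,000,000,000,000 bytes
46,708,900,000,000 / 1,000,000,000,000 = 46.71 TB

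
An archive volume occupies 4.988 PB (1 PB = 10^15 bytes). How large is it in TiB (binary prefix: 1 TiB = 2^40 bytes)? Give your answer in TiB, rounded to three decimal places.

4,536.560 TiB

4.988 PB = 4.988 × 10^15 bytes = 4,988,000,000,000,000 bytes
1 TiB = 2^40 bytes = 1,099,511,627,776 bytes
4,988,000,000,000,000 / 1,099,511,627,776 = 4,536.560 TiB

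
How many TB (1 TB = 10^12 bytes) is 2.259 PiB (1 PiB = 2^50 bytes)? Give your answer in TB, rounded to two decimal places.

2.259 PiB × 1,125,899,906,842,624 bytes/PiB = 2,543,407,889,557,487.616 bytes
1 TB = 10^12 bytes = 1,000,000,000,000 bytes
2,543,407,889,557,487.616 / 1,000,000,000,000 = 2,543.41 TB

2,543.41 TB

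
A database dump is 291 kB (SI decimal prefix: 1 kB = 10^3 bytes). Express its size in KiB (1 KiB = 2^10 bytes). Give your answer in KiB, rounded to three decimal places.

291 kB = 291 × 10^3 bytes = 291,000 bytes
1 KiB = 1,024 bytes
291,000 / 1,024 = 284.180 KiB

284.180 KiB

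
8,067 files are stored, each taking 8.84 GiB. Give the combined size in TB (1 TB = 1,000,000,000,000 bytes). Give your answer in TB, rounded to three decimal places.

76.571 TB

Total = 8,067 × 8.84 GiB = 71312.28 GiB
= 71312.28 × 1,073,741,824 bytes = 76,570,977,600,798.72 bytes
1 TB = 1,000,000,000,000 bytes
76,570,977,600,798.72 / 1,000,000,000,000 = 76.571 TB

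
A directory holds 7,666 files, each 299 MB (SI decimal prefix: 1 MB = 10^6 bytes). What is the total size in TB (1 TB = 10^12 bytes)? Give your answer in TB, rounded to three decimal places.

Total = 7,666 × 299 MB = 2,292,134 MB
= 2,292,134 × 1,000,000 bytes = 2,292,134,000,000 bytes
1 TB = 1,000,000,000,000 bytes
2,292,134,000,000 / 1,000,000,000,000 = 2.292 TB

2.292 TB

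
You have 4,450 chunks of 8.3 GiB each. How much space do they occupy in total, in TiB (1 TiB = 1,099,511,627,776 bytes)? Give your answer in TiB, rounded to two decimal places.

36.07 TiB

Total = 4,450 × 8.3 GiB = 36,935 GiB
= 36,935 × 1,073,741,824 bytes = 39,658,654,269,440 bytes
1 TiB = 1,099,511,627,776 bytes
39,658,654,269,440 / 1,099,511,627,776 = 36.07 TiB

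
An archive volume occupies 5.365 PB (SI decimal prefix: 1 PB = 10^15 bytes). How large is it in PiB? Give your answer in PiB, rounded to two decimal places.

5.365 PB = 5.365 × 10^15 bytes = 5,365,000,000,000,000 bytes
1 PiB = 2^50 bytes = 1,125,899,906,842,624 bytes
5,365,000,000,000,000 / 1,125,899,906,842,624 = 4.77 PiB

4.77 PiB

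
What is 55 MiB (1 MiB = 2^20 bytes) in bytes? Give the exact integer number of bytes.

55 × 1,048,576 = 57,671,680 bytes  (1 MiB = 2^20 bytes)

57,671,680 bytes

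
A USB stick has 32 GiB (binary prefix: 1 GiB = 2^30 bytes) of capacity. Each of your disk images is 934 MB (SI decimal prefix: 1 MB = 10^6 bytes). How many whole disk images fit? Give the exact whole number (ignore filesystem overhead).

Capacity: 32 GiB = 34,359,738,368 bytes
Per item: 934 MB = 934,000,000 bytes
⌊34,359,738,368 / 934,000,000⌋ = 36

36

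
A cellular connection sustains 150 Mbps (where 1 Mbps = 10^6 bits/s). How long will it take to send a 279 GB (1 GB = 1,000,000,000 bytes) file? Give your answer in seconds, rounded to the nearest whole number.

14,880 seconds

279 GB = 279,000,000,000 bytes = 2,232,000,000,000 bits
150 Mbps = 150,000,000 bits/s
time = 2,232,000,000,000 / 150,000,000 = 14,880 s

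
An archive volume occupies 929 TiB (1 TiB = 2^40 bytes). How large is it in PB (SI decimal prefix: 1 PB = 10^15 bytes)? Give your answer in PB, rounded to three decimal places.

929 TiB × 1,099,511,627,776 bytes/TiB = 1,021,446,302,203,904 bytes
1 PB = 10^15 bytes = 1,000,000,000,000,000 bytes
1,021,446,302,203,904 / 1,000,000,000,000,000 = 1.021 PB

1.021 PB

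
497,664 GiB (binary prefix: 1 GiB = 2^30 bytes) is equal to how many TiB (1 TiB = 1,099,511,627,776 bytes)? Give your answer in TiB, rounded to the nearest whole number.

486 TiB

497,664 GiB × 1,073,741,824 bytes/GiB = 534,362,651,099,136 bytes
1 TiB = 1,099,511,627,776 bytes
534,362,651,099,136 / 1,099,511,627,776 = 486 TiB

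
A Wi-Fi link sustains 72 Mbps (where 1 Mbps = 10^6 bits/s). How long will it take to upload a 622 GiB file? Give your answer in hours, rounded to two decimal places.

20.61 hours

622 GiB = 667,867,414,528 bytes = 5,342,939,316,224 bits
72 Mbps = 72,000,000 bits/s
time = 5,342,939,316,224 / 72,000,000 = 74,207.4905 s
74,207.4905 s / 3600 = 20.61 hours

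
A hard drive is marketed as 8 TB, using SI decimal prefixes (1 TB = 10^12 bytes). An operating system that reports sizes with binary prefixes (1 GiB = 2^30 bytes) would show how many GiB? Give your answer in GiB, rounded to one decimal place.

8 TB × 1,000,000,000,000 bytes/TB = 8,000,000,000,000 bytes
1 GiB = 2^30 bytes = 1,073,741,824 bytes
8,000,000,000,000 / 1,073,741,824 = 7,450.6 GiB

7,450.6 GiB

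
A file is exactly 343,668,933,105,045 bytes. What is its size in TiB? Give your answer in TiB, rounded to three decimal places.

312.565 TiB

343,668,933,105,045 bytes given.
1 TiB = 1,099,511,627,776 bytes
343,668,933,105,045 / 1,099,511,627,776 = 312.565 TiB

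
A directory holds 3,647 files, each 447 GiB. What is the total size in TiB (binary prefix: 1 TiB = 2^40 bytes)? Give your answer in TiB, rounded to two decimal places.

1,592.00 TiB

Total = 3,647 × 447 GiB = 1,630,209 GiB
= 1,630,209 × 1,073,741,824 bytes = 1,750,423,585,161,216 bytes
1 TiB = 1,099,511,627,776 bytes
1,750,423,585,161,216 / 1,099,511,627,776 = 1,592.00 TiB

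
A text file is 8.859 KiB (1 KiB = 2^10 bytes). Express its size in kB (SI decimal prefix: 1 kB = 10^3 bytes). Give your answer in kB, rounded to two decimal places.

9.07 kB

8.859 KiB = 8.859 × 2^10 bytes = 9,071.616 bytes
1 kB = 1,000 bytes
9,071.616 / 1,000 = 9.07 kB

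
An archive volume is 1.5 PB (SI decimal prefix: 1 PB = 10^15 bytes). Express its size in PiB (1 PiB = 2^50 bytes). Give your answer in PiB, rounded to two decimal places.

1.33 PiB

1.5 PB × 1,000,000,000,000,000 bytes/PB = 1,500,000,000,000,000 bytes
1 PiB = 2^50 bytes = 1,125,899,906,842,624 bytes
1,500,000,000,000,000 / 1,125,899,906,842,624 = 1.33 PiB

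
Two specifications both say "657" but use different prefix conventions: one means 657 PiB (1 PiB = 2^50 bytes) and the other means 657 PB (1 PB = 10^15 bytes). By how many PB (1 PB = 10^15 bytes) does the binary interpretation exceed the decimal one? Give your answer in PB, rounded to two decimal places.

657 PiB = 657 × 1,125,899,906,842,624 = 739,716,238,795,603,968 bytes
657 PB = 657 × 1,000,000,000,000,000 = 657,000,000,000,000,000 bytes
difference = 82,716,238,795,603,968 bytes
82,716,238,795,603,968 / 1,000,000,000,000,000 = 82.72 PB

82.72 PB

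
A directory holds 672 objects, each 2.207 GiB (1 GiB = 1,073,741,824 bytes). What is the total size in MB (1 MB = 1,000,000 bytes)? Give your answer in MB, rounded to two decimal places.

Total = 672 × 2.207 GiB = 1483.104 GiB
= 1483.104 × 1,073,741,824 bytes = 1,592,470,794,141.696 bytes
1 MB = 1,000,000 bytes
1,592,470,794,141.696 / 1,000,000 = 1,592,470.79 MB

1,592,470.79 MB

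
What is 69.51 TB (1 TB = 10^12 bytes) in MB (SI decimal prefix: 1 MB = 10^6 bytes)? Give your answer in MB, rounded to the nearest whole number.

69,510,000 MB

69.51 TB × 1,000,000,000,000 bytes/TB = 69,510,000,000,000 bytes
1 MB = 1,000,000 bytes
69,510,000,000,000 / 1,000,000 = 69,510,000 MB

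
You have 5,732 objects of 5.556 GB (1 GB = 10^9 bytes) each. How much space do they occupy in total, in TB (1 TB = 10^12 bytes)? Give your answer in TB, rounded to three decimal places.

31.847 TB

Total = 5,732 × 5.556 GB = 31846.992 GB
= 31846.992 × 1,000,000,000 bytes = 31,846,992,000,000 bytes
1 TB = 1,000,000,000,000 bytes
31,846,992,000,000 / 1,000,000,000,000 = 31.847 TB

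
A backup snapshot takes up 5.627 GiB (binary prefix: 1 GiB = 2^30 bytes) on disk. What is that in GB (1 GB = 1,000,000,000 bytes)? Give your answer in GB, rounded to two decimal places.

5.627 GiB = 5.627 × 2^30 bytes = 6,041,945,243.648 bytes
1 GB = 10^9 bytes = 1,000,000,000 bytes
6,041,945,243.648 / 1,000,000,000 = 6.04 GB

6.04 GB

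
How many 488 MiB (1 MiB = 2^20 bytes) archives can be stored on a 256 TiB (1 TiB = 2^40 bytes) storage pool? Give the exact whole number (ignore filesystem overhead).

550,072

Capacity: 256 TiB = 281,474,976,710,656 bytes
Per item: 488 MiB = 511,705,088 bytes
⌊281,474,976,710,656 / 511,705,088⌋ = 550,072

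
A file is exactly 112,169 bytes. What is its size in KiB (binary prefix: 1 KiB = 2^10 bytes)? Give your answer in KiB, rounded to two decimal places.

109.54 KiB

112,169 bytes given.
1 KiB = 2^10 bytes = 1,024 bytes
112,169 / 1,024 = 109.54 KiB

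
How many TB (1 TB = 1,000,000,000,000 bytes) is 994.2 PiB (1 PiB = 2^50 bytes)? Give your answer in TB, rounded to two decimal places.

994.2 PiB = 994.2 × 2^50 bytes = 1,119,369,687,382,936,780.8 bytes
1 TB = 1,000,000,000,000 bytes
1,119,369,687,382,936,780.8 / 1,000,000,000,000 = 1,119,369.69 TB

1,119,369.69 TB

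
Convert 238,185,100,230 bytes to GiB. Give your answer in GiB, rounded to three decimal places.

221.827 GiB

238,185,100,230 bytes given.
1 GiB = 1,073,741,824 bytes
238,185,100,230 / 1,073,741,824 = 221.827 GiB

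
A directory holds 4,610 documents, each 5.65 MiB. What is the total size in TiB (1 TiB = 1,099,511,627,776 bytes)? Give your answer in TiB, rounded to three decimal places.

Total = 4,610 × 5.65 MiB = 26046.5 MiB
= 26046.5 × 1,048,576 bytes = 27,311,734,784 bytes
1 TiB = 1,099,511,627,776 bytes
27,311,734,784 / 1,099,511,627,776 = 0.025 TiB

0.025 TiB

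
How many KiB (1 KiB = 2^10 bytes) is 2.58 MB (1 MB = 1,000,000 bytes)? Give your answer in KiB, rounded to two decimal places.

2.58 MB = 2.58 × 10^6 bytes = 2,580,000 bytes
1 KiB = 2^10 bytes = 1,024 bytes
2,580,000 / 1,024 = 2,519.53 KiB

2,519.53 KiB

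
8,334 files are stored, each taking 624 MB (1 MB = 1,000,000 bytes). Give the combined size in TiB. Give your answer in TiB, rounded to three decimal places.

Total = 8,334 × 624 MB = 5,200,416 MB
= 5,200,416 × 1,000,000 bytes = 5,200,416,000,000 bytes
1 TiB = 1,099,511,627,776 bytes
5,200,416,000,000 / 1,099,511,627,776 = 4.730 TiB

4.730 TiB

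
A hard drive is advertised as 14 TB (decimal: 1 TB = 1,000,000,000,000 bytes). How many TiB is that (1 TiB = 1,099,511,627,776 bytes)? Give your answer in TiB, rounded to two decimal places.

14 TB = 14 × 10^12 bytes = 14,000,000,000,000 bytes
1 TiB = 2^40 bytes = 1,099,511,627,776 bytes
14,000,000,000,000 / 1,099,511,627,776 = 12.73 TiB

12.73 TiB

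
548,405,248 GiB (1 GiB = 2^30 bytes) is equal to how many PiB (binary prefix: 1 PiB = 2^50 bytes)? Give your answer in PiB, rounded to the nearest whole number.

548,405,248 GiB × 1,073,741,824 bytes/GiB = 588,845,651,278,692,352 bytes
1 PiB = 1,125,899,906,842,624 bytes
588,845,651,278,692,352 / 1,125,899,906,842,624 = 523 PiB

523 PiB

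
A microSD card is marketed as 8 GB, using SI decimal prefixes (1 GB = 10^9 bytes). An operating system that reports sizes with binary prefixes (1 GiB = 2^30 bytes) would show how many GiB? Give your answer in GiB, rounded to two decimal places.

8 GB × 1,000,000,000 bytes/GB = 8,000,000,000 bytes
1 GiB = 2^30 bytes = 1,073,741,824 bytes
8,000,000,000 / 1,073,741,824 = 7.45 GiB

7.45 GiB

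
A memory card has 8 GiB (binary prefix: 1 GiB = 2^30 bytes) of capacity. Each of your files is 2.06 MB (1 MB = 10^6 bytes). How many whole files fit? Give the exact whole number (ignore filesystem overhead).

4,169

Capacity: 8 GiB = 8,589,934,592 bytes
Per item: 2.06 MB = 2,060,000 bytes
⌊8,589,934,592 / 2,060,000⌋ = 4,169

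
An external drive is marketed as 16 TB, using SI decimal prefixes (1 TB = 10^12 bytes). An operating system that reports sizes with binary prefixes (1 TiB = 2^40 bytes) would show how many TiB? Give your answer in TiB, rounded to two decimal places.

16 TB × 1,000,000,000,000 bytes/TB = 16,000,000,000,000 bytes
1 TiB = 1,099,511,627,776 bytes
16,000,000,000,000 / 1,099,511,627,776 = 14.55 TiB

14.55 TiB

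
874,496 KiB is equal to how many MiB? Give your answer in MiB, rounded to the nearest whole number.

854 MiB

874,496 KiB × 1,024 bytes/KiB = 895,483,904 bytes
1 MiB = 1,048,576 bytes
895,483,904 / 1,048,576 = 854 MiB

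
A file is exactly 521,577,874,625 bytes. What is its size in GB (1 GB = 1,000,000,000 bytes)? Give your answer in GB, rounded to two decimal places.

521.58 GB

521,577,874,625 bytes given.
1 GB = 1,000,000,000 bytes
521,577,874,625 / 1,000,000,000 = 521.58 GB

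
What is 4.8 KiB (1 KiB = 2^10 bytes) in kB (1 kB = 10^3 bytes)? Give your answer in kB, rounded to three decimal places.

4.915 kB

4.8 KiB = 4.8 × 2^10 bytes = 4,915.2 bytes
1 kB = 10^3 bytes = 1,000 bytes
4,915.2 / 1,000 = 4.915 kB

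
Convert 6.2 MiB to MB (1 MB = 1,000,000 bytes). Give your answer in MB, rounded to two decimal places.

6.2 MiB = 6.2 × 2^20 bytes = 6,501,171.2 bytes
1 MB = 10^6 bytes = 1,000,000 bytes
6,501,171.2 / 1,000,000 = 6.50 MB

6.50 MB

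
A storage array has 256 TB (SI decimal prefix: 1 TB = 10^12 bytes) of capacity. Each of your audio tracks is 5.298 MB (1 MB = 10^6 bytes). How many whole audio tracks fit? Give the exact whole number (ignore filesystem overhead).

Capacity: 256 TB = 256,000,000,000,000 bytes
Per item: 5.298 MB = 5,298,000 bytes
⌊256,000,000,000,000 / 5,298,000⌋ = 48,320,120

48,320,120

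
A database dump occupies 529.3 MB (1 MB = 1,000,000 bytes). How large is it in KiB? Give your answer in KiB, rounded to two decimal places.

516,894.53 KiB

529.3 MB = 529.3 × 10^6 bytes = 529,300,000 bytes
1 KiB = 2^10 bytes = 1,024 bytes
529,300,000 / 1,024 = 516,894.53 KiB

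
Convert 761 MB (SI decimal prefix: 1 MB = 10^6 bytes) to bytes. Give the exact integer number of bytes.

761,000,000 bytes

761 × 1,000,000 = 761,000,000 bytes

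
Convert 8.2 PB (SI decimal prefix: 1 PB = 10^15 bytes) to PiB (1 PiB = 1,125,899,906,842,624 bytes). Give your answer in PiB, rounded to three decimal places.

7.283 PiB

8.2 PB × 1,000,000,000,000,000 bytes/PB = 8,200,000,000,000,000 bytes
1 PiB = 1,125,899,906,842,624 bytes
8,200,000,000,000,000 / 1,125,899,906,842,624 = 7.283 PiB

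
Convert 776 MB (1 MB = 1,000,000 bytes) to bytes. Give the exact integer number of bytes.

776 × 1,000,000 = 776,000,000 bytes  (1 MB = 10^6 bytes)

776,000,000 bytes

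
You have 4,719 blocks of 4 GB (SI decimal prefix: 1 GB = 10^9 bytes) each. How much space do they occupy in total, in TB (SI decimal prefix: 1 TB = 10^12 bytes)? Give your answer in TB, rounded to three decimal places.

18.876 TB

Total = 4,719 × 4 GB = 18,876 GB
= 18,876 × 1,000,000,000 bytes = 18,876,000,000,000 bytes
1 TB = 1,000,000,000,000 bytes
18,876,000,000,000 / 1,000,000,000,000 = 18.876 TB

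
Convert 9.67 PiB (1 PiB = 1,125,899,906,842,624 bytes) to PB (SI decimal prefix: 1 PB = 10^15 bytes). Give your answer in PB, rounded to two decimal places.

10.89 PB

9.67 PiB × 1,125,899,906,842,624 bytes/PiB = 10,887,452,099,168,174.08 bytes
1 PB = 10^15 bytes = 1,000,000,000,000,000 bytes
10,887,452,099,168,174.08 / 1,000,000,000,000,000 = 10.89 PB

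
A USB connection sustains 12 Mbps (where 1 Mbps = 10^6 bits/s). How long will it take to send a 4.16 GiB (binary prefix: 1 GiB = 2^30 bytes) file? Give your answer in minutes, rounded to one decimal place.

49.6 minutes

4.16 GiB = 4,466,765,987.84 bytes = 35,734,127,902.72 bits
12 Mbps = 12,000,000 bits/s
time = 35,734,127,902.72 / 12,000,000 = 2,977.84 s
2,977.84 s / 60 = 49.6 minutes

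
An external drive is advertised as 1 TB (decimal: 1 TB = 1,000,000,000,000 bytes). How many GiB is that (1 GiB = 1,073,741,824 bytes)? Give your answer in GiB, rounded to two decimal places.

1 TB = 1 × 10^12 bytes = 1,000,000,000,000 bytes
1 GiB = 2^30 bytes = 1,073,741,824 bytes
1,000,000,000,000 / 1,073,741,824 = 931.32 GiB

931.32 GiB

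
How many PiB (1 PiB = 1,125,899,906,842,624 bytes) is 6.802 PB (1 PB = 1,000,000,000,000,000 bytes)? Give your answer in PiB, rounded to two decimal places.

6.802 PB × 1,000,000,000,000,000 bytes/PB = 6,802,000,000,000,000 bytes
1 PiB = 1,125,899,906,842,624 bytes
6,802,000,000,000,000 / 1,125,899,906,842,624 = 6.04 PiB

6.04 PiB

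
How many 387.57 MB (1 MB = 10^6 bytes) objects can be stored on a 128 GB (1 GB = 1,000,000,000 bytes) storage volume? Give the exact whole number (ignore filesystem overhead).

Capacity: 128 GB = 128,000,000,000 bytes
Per item: 387.57 MB = 387,570,000 bytes
⌊128,000,000,000 / 387,570,000⌋ = 330

330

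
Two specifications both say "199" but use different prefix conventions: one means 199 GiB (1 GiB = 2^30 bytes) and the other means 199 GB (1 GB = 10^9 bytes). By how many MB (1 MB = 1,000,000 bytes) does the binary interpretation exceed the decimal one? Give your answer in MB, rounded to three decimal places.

14,674.623 MB

199 GiB = 199 × 1,073,741,824 = 213,674,622,976 bytes
199 GB = 199 × 1,000,000,000 = 199,000,000,000 bytes
difference = 14,674,622,976 bytes
14,674,622,976 / 1,000,000 = 14,674.623 MB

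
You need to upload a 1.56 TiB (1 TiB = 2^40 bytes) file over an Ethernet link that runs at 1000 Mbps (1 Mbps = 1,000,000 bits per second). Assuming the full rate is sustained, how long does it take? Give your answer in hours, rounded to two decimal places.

1.56 TiB = 1,715,238,139,330.56 bytes = 13,721,905,114,644.48 bits
1000 Mbps = 1,000,000,000 bits/s
time = 13,721,905,114,644.48 / 1,000,000,000 = 13,721.9051 s
13,721.9051 s / 3600 = 3.81 hours

3.81 hours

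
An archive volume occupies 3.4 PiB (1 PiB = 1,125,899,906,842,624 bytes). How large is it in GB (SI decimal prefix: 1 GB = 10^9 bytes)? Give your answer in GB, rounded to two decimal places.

3,828,059.68 GB

3.4 PiB = 3.4 × 2^50 bytes = 3,828,059,683,264,921.6 bytes
1 GB = 1,000,000,000 bytes
3,828,059,683,264,921.6 / 1,000,000,000 = 3,828,059.68 GB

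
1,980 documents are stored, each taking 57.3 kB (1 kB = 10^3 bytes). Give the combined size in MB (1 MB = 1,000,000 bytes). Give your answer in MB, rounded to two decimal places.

113.45 MB

Total = 1,980 × 57.3 kB = 113,454 kB
= 113,454 × 1,000 bytes = 113,454,000 bytes
1 MB = 1,000,000 bytes
113,454,000 / 1,000,000 = 113.45 MB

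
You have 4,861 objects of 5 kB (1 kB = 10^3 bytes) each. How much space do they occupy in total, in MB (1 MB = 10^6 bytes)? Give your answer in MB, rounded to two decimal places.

24.31 MB

Total = 4,861 × 5 kB = 24,305 kB
= 24,305 × 1,000 bytes = 24,305,000 bytes
1 MB = 1,000,000 bytes
24,305,000 / 1,000,000 = 24.31 MB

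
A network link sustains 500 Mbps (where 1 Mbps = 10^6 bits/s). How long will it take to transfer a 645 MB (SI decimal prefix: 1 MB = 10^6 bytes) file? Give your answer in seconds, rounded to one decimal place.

645 MB = 645,000,000 bytes = 5,160,000,000 bits
500 Mbps = 500,000,000 bits/s
time = 5,160,000,000 / 500,000,000 = 10.3 s

10.3 seconds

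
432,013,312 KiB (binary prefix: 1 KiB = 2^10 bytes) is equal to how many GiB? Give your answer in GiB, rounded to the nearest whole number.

412 GiB

432,013,312 KiB = 432,013,312 × 2^10 bytes = 442,381,631,488 bytes
1 GiB = 1,073,741,824 bytes
442,381,631,488 / 1,073,741,824 = 412 GiB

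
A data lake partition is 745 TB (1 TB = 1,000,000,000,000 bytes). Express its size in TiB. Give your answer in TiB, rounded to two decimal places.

745 TB = 745 × 10^12 bytes = 745,000,000,000,000 bytes
1 TiB = 2^40 bytes = 1,099,511,627,776 bytes
745,000,000,000,000 / 1,099,511,627,776 = 677.57 TiB

677.57 TiB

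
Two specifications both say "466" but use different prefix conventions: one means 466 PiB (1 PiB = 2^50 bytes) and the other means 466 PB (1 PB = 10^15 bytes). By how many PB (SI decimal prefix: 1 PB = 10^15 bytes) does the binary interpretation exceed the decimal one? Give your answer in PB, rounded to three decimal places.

58.669 PB

466 PiB = 466 × 1,125,899,906,842,624 = 524,669,356,588,662,784 bytes
466 PB = 466 × 1,000,000,000,000,000 = 466,000,000,000,000,000 bytes
difference = 58,669,356,588,662,784 bytes
58,669,356,588,662,784 / 1,000,000,000,000,000 = 58.669 PB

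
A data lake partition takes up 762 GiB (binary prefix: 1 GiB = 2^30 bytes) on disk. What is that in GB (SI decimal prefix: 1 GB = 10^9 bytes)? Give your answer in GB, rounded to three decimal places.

762 GiB = 762 × 2^30 bytes = 818,191,269,888 bytes
1 GB = 10^9 bytes = 1,000,000,000 bytes
818,191,269,888 / 1,000,000,000 = 818.191 GB

818.191 GB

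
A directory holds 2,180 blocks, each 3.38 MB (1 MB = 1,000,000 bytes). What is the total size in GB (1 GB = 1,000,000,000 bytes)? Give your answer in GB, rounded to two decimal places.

Total = 2,180 × 3.38 MB = 7368.4 MB
= 7368.4 × 1,000,000 bytes = 7,368,400,000 bytes
1 GB = 1,000,000,000 bytes
7,368,400,000 / 1,000,000,000 = 7.37 GB

7.37 GB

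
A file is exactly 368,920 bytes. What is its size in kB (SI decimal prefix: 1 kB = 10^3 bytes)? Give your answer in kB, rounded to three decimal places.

368,920 bytes given.
1 kB = 1,000 bytes
368,920 / 1,000 = 368.920 kB

368.920 kB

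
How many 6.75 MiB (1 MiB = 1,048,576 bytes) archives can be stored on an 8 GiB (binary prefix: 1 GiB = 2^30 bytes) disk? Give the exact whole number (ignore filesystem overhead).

Capacity: 8 GiB = 8,589,934,592 bytes
Per item: 6.75 MiB = 7,077,888 bytes
⌊8,589,934,592 / 7,077,888⌋ = 1,213

1,213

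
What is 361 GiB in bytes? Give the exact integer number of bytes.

387,620,798,464 bytes

361 × 1,073,741,824 = 387,620,798,464 bytes  (1 GiB = 2^30 bytes)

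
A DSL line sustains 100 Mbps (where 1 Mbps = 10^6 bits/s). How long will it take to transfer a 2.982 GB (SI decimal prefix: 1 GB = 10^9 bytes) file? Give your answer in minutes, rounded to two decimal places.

3.98 minutes

2.982 GB = 2,982,000,000 bytes = 23,856,000,000 bits
100 Mbps = 100,000,000 bits/s
time = 23,856,000,000 / 100,000,000 = 238.560 s
238.560 s / 60 = 3.98 minutes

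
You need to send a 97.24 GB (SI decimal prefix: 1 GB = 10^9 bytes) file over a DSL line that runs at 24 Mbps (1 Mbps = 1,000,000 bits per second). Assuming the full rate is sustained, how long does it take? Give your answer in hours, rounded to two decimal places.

9.00 hours

97.24 GB = 97,240,000,000 bytes = 777,920,000,000 bits
24 Mbps = 24,000,000 bits/s
time = 777,920,000,000 / 24,000,000 = 32,413.3333 s
32,413.3333 s / 3600 = 9.00 hours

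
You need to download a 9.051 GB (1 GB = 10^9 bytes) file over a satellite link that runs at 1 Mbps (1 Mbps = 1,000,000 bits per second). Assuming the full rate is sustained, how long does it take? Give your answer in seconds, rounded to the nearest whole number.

9.051 GB = 9,051,000,000 bytes = 72,408,000,000 bits
1 Mbps = 1,000,000 bits/s
time = 72,408,000,000 / 1,000,000 = 72,408 s

72,408 seconds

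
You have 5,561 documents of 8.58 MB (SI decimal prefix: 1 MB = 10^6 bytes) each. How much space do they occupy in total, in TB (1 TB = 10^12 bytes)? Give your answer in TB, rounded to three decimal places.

0.048 TB

Total = 5,561 × 8.58 MB = 47713.38 MB
= 47713.38 × 1,000,000 bytes = 47,713,380,000 bytes
1 TB = 1,000,000,000,000 bytes
47,713,380,000 / 1,000,000,000,000 = 0.048 TB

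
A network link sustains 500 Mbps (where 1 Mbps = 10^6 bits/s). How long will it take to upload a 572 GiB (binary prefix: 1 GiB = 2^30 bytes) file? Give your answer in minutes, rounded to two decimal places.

163.78 minutes

572 GiB = 614,180,323,328 bytes = 4,913,442,586,624 bits
500 Mbps = 500,000,000 bits/s
time = 4,913,442,586,624 / 500,000,000 = 9,826.885 s
9,826.885 s / 60 = 163.78 minutes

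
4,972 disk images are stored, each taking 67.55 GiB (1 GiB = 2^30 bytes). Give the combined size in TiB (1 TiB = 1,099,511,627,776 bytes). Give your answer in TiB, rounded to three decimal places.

327.987 TiB

Total = 4,972 × 67.55 GiB = 335858.6 GiB
= 335858.6 × 1,073,741,824 bytes = 360,625,425,770,086.4 bytes
1 TiB = 1,099,511,627,776 bytes
360,625,425,770,086.4 / 1,099,511,627,776 = 327.987 TiB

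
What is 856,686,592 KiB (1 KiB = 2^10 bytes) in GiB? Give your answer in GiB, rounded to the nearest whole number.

817 GiB

856,686,592 KiB = 856,686,592 × 2^10 bytes = 877,247,070,208 bytes
1 GiB = 1,073,741,824 bytes
877,247,070,208 / 1,073,741,824 = 817 GiB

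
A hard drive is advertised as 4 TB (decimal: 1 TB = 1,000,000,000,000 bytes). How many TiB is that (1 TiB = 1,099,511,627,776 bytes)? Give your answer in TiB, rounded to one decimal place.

3.6 TiB

4 TB = 4 × 10^12 bytes = 4,000,000,000,000 bytes
1 TiB = 2^40 bytes = 1,099,511,627,776 bytes
4,000,000,000,000 / 1,099,511,627,776 = 3.6 TiB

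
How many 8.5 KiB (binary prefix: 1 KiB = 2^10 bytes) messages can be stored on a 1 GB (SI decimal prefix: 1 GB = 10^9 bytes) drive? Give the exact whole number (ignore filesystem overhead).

114,889

Capacity: 1 GB = 1,000,000,000 bytes
Per item: 8.5 KiB = 8,704 bytes
⌊1,000,000,000 / 8,704⌋ = 114,889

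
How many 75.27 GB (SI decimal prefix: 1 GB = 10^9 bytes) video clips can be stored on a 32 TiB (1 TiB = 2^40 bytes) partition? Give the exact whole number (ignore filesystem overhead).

Capacity: 32 TiB = 35,184,372,088,832 bytes
Per item: 75.27 GB = 75,270,000,000 bytes
⌊35,184,372,088,832 / 75,270,000,000⌋ = 467

467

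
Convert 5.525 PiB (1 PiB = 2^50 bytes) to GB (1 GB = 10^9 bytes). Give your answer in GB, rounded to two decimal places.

5.525 PiB = 5.525 × 2^50 bytes = 6,220,596,985,305,497.6 bytes
1 GB = 1,000,000,000 bytes
6,220,596,985,305,497.6 / 1,000,000,000 = 6,220,596.99 GB

6,220,596.99 GB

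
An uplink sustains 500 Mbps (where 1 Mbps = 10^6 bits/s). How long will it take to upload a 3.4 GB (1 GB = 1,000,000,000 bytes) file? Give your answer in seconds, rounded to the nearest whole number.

3.4 GB = 3,400,000,000 bytes = 27,200,000,000 bits
500 Mbps = 500,000,000 bits/s
time = 27,200,000,000 / 500,000,000 = 54 s

54 seconds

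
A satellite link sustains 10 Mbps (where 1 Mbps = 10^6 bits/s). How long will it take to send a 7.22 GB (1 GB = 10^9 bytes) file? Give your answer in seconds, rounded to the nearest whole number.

7.22 GB = 7,220,000,000 bytes = 57,760,000,000 bits
10 Mbps = 10,000,000 bits/s
time = 57,760,000,000 / 10,000,000 = 5,776 s

5,776 seconds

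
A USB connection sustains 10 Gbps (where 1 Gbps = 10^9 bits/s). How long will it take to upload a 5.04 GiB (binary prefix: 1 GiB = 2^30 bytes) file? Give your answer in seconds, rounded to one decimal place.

5.04 GiB = 5,411,658,792.96 bytes = 43,293,270,343.68 bits
10 Gbps = 10,000,000,000 bits/s
time = 43,293,270,343.68 / 10,000,000,000 = 4.3 s

4.3 seconds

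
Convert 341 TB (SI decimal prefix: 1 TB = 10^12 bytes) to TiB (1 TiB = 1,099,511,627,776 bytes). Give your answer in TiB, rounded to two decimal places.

310.14 TiB

341 TB = 341 × 10^12 bytes = 341,000,000,000,000 bytes
1 TiB = 1,099,511,627,776 bytes
341,000,000,000,000 / 1,099,511,627,776 = 310.14 TiB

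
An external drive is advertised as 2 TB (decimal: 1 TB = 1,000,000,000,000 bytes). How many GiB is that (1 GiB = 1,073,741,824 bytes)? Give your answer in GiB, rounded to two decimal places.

2 TB = 2 × 10^12 bytes = 2,000,000,000,000 bytes
1 GiB = 1,073,741,824 bytes
2,000,000,000,000 / 1,073,741,824 = 1,862.65 GiB

1,862.65 GiB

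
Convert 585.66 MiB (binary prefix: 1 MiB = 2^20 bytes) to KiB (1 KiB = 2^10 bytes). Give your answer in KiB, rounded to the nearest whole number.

585.66 MiB × 1,048,576 bytes/MiB = 614,109,020.16 bytes
1 KiB = 1,024 bytes
614,109,020.16 / 1,024 = 599,716 KiB

599,716 KiB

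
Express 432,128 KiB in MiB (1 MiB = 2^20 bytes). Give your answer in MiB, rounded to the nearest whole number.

422 MiB

432,128 KiB × 1,024 bytes/KiB = 442,499,072 bytes
1 MiB = 2^20 bytes = 1,048,576 bytes
442,499,072 / 1,048,576 = 422 MiB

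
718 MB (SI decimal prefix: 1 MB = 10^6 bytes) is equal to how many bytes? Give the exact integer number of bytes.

718 × 1,000,000 = 718,000,000 bytes

718,000,000 bytes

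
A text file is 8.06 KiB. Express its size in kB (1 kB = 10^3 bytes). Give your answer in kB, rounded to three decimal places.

8.06 KiB = 8.06 × 2^10 bytes = 8,253.44 bytes
1 kB = 10^3 bytes = 1,000 bytes
8,253.44 / 1,000 = 8.253 kB

8.253 kB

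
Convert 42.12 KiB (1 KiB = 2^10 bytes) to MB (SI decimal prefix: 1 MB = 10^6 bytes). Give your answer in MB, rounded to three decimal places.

0.043 MB

42.12 KiB × 1,024 bytes/KiB = 43,130.88 bytes
1 MB = 10^6 bytes = 1,000,000 bytes
43,130.88 / 1,000,000 = 0.043 MB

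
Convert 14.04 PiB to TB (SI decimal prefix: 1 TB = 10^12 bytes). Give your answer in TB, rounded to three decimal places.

14.04 PiB × 1,125,899,906,842,624 bytes/PiB = 15,807,634,692,070,440.96 bytes
1 TB = 1,000,000,000,000 bytes
15,807,634,692,070,440.96 / 1,000,000,000,000 = 15,807.635 TB

15,807.635 TB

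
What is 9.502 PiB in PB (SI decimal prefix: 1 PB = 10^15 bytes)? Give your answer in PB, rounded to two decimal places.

10.70 PB

9.502 PiB = 9.502 × 2^50 bytes = 10,698,300,914,818,613.248 bytes
1 PB = 10^15 bytes = 1,000,000,000,000,000 bytes
10,698,300,914,818,613.248 / 1,000,000,000,000,000 = 10.70 PB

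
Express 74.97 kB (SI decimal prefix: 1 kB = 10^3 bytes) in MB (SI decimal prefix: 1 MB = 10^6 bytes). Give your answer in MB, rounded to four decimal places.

74.97 kB = 74.97 × 10^3 bytes = 74,970 bytes
1 MB = 10^6 bytes = 1,000,000 bytes
74,970 / 1,000,000 = 0.0750 MB

0.0750 MB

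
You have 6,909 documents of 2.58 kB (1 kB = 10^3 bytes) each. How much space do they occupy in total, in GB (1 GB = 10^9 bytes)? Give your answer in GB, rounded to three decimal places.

0.018 GB

Total = 6,909 × 2.58 kB = 17825.22 kB
= 17825.22 × 1,000 bytes = 17,825,220 bytes
1 GB = 1,000,000,000 bytes
17,825,220 / 1,000,000,000 = 0.018 GB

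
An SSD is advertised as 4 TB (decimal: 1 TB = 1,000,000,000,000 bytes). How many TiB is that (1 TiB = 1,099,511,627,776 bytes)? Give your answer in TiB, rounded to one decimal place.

4 TB = 4 × 10^12 bytes = 4,000,000,000,000 bytes
1 TiB = 1,099,511,627,776 bytes
4,000,000,000,000 / 1,099,511,627,776 = 3.6 TiB

3.6 TiB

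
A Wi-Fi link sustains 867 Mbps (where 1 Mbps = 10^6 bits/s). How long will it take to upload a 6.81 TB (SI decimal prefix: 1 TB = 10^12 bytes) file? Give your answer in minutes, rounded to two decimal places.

6.81 TB = 6,810,000,000,000 bytes = 54,480,000,000,000 bits
867 Mbps = 867,000,000 bits/s
time = 54,480,000,000,000 / 867,000,000 = 62,837.370 s
62,837.370 s / 60 = 1,047.29 minutes

1,047.29 minutes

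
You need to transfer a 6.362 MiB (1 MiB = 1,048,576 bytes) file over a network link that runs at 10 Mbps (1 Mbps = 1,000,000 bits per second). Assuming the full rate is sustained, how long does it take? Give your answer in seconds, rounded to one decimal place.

6.362 MiB = 6,671,040.512 bytes = 53,368,324.096 bits
10 Mbps = 10,000,000 bits/s
time = 53,368,324.096 / 10,000,000 = 5.3 s

5.3 seconds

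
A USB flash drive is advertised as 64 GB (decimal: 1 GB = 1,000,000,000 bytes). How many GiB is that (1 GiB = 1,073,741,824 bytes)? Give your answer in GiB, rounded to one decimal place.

64 GB = 64 × 10^9 bytes = 64,000,000,000 bytes
1 GiB = 1,073,741,824 bytes
64,000,000,000 / 1,073,741,824 = 59.6 GiB

59.6 GiB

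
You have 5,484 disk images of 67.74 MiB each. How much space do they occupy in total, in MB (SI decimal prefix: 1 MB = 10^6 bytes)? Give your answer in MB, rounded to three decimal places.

389,531.472 MB

Total = 5,484 × 67.74 MiB = 371486.16 MiB
= 371486.16 × 1,048,576 bytes = 389,531,471,708.16 bytes
1 MB = 1,000,000 bytes
389,531,471,708.16 / 1,000,000 = 389,531.472 MB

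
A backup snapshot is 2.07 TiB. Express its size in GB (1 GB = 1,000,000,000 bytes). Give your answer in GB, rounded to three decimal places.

2,275.989 GB

2.07 TiB × 1,099,511,627,776 bytes/TiB = 2,275,989,069,496.32 bytes
1 GB = 10^9 bytes = 1,000,000,000 bytes
2,275,989,069,496.32 / 1,000,000,000 = 2,275.989 GB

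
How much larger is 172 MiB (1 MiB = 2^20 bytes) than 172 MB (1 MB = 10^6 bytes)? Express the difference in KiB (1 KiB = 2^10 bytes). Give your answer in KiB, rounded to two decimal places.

8,159.25 KiB

172 MiB = 172 × 1,048,576 = 180,355,072 bytes
172 MB = 172 × 1,000,000 = 172,000,000 bytes
difference = 8,355,072 bytes
8,355,072 / 1,024 = 8,159.25 KiB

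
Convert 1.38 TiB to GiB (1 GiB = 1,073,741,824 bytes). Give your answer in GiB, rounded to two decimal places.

1,413.12 GiB

1.38 TiB × 1,099,511,627,776 bytes/TiB = 1,517,326,046,330.88 bytes
1 GiB = 1,073,741,824 bytes
1,517,326,046,330.88 / 1,073,741,824 = 1,413.12 GiB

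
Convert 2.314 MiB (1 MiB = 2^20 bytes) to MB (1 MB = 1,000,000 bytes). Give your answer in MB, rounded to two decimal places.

2.43 MB

2.314 MiB = 2.314 × 2^20 bytes = 2,426,404.864 bytes
1 MB = 1,000,000 bytes
2,426,404.864 / 1,000,000 = 2.43 MB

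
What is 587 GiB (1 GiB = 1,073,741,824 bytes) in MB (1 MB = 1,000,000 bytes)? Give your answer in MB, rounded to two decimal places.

587 GiB = 587 × 2^30 bytes = 630,286,450,688 bytes
1 MB = 1,000,000 bytes
630,286,450,688 / 1,000,000 = 630,286.45 MB

630,286.45 MB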